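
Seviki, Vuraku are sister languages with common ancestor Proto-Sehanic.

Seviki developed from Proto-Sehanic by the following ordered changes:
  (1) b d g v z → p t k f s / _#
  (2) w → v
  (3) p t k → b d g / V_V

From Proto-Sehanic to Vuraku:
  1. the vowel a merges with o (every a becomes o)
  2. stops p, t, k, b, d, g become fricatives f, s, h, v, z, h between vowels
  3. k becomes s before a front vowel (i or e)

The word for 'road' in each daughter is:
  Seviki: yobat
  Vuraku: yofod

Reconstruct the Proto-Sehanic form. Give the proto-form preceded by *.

Position 3: Seviki has b, Vuraku has f. Taking the neighbouring segments as reconstructed: Seviki b could go back to *p or *b; Vuraku f could go back to *p or *f — the one source consistent with every daughter is *p.
Position 4: Seviki has a, Vuraku has o. Seviki preserves a here (none of its changes turn any other segment into a), so the proto-segment is *a.
This points to *yopad. Verify forward in each daughter:
Seviki: *yopad
  yopad → yopat   [final devoicing]
  yopat (rule 2 does not apply)
  yopat → yobat   [intervocalic voicing]
  giving Seviki yobat.
Vuraku: *yopad
  yopad → yopod   [vowel merger]
  yopod → yofod   [intervocalic lenition]
  yofod (rule 3 does not apply)
  giving Vuraku yofod.
*yopad is the unique common source.

*yopad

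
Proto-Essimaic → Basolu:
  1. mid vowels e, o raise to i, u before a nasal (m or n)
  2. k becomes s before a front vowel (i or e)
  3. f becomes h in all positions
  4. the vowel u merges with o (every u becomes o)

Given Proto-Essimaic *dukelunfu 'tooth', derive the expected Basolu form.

Basolu: *dukelunfu
  dukelunfu (rule 1 does not apply)
  dukelunfu → duselunfu   [palatalisation]
  duselunfu → duselunhu   [unconditioned shift]
  duselunhu → doselonho   [vowel merger]
  giving Basolu doselonho.

doselonho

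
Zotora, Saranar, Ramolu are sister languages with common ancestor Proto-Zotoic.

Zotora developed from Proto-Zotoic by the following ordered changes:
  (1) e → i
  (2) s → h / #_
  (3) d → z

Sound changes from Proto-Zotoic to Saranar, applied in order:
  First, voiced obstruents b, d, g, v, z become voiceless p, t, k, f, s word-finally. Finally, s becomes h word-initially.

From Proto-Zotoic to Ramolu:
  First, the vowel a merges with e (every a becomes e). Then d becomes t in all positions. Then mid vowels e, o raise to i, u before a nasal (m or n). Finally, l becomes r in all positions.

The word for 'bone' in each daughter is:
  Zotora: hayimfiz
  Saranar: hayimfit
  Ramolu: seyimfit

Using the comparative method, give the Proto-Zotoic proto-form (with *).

Position 2: Zotora has a, Saranar has a, Ramolu has e. Zotora preserves a here (none of its changes turn any other segment into a), so the proto-segment is *a.
Position 8: Zotora has z, Saranar has t, Ramolu has t. Taking the neighbouring segments as reconstructed: Zotora z could go back to *d or *z; Saranar t could go back to *t or *d; Ramolu t could go back to *t or *d — the one source consistent with every daughter is *d.
Position 1: Zotora has h, Saranar has h, Ramolu has s. Ramolu preserves s here (none of its changes turn any other segment into s), so the proto-segment is *s.
The remaining positions agree across the daughters. Check the candidate against every language:
Zotora: start from *sayimfid.
  rule 1: no change — sayimfid
  rule 2 (debuccalisation): sayimfid → hayimfid
  rule 3 (unconditioned shift): hayimfid → hayimfiz
  ⇒ Zotora hayimfiz
Saranar: *sayimfid > sayimfit > hayimfit  (by final devoicing, debuccalisation)
Ramolu: start from *sayimfid.
  rule 1 (vowel merger): sayimfid → seyimfid
  rule 2 (unconditioned shift): seyimfid → seyimfit
  rule 3: no change — seyimfit
  rule 4: no change — seyimfit
  ⇒ Ramolu seyimfit
No other proto-form is consistent with every reflex, so the reconstruction is *sayimfid.

*sayimfid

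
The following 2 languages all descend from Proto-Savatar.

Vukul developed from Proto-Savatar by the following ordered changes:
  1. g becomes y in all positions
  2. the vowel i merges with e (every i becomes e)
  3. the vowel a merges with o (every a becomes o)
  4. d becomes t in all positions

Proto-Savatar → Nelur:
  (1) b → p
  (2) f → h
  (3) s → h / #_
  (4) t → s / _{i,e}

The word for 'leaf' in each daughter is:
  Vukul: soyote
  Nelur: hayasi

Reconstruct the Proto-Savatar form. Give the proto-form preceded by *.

Position 1: Vukul has s, Nelur has h. Vukul preserves s here (none of its changes turn any other segment into s), so the proto-segment is *s.
Position 6: Vukul has e, Nelur has i. Nelur preserves i here (none of its changes turn any other segment into i), so the proto-segment is *i.
Verify the candidate proto-form against each daughter:
Vukul: start from *sayati.
  rule 1: no change — sayati
  rule 2 (vowel merger): sayati → sayate
  rule 3 (vowel merger): sayate → soyote
  rule 4: no change — soyote
  ⇒ Vukul soyote
Nelur: start from *sayati.
  rule 1: no change — sayati
  rule 2: no change — sayati
  rule 3 (debuccalisation): sayati → hayati
  rule 4 (palatalisation): hayati → hayasi
  ⇒ Nelur hayasi
*sayati is the unique common source.

*sayati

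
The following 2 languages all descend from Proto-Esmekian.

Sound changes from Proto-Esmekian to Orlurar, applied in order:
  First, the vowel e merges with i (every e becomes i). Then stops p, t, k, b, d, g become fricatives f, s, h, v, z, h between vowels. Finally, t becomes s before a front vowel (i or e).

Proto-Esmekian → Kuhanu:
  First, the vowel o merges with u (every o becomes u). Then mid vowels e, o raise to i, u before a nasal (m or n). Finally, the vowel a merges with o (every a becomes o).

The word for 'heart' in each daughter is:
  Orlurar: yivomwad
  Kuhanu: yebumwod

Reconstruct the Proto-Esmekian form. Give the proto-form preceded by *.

Position 4: Orlurar has o, Kuhanu has u. Orlurar preserves o here (none of its changes turn any other segment into o), so the proto-segment is *o.
Position 7: Orlurar has a, Kuhanu has o. Orlurar preserves a here (none of its changes turn any other segment into a), so the proto-segment is *a.
Continuing position by position gives *yebomwad; check it forward:
Orlurar: *yebomwad
  yebomwad → yibomwad   [vowel merger]
  yibomwad → yivomwad   [intervocalic lenition]
  yivomwad (rule 3 does not apply)
  giving Orlurar yivomwad.
Kuhanu: *yebomwad > yebumwad > yebumwod  (by vowel merger, vowel merger)
Only *yebomwad yields all of Orlurar yivomwad, Kuhanu yebumwod.

*yebomwad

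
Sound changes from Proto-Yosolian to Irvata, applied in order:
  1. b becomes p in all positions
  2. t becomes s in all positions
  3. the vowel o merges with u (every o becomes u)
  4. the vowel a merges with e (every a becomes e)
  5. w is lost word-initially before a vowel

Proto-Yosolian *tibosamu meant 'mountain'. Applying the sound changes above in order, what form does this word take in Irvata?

Irvata: *tibosamu > tiposamu > siposamu > sipusamu > sipusemu  (by unconditioned shift, unconditioned shift, vowel merger, vowel merger)

sipusemu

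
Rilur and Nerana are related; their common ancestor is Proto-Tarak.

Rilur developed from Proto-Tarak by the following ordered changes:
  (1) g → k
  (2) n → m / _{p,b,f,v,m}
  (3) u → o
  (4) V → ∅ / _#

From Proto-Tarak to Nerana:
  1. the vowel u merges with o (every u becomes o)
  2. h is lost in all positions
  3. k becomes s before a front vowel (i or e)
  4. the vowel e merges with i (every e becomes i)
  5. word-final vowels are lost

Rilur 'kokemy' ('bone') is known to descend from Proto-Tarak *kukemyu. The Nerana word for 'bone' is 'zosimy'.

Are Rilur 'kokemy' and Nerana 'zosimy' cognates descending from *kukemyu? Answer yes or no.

no

Derive the expected Nerana reflex of *kukemyu:
Nerana: start from *kukemyu.
  rule 1 (vowel merger): kukemyu → kokemyo
  rule 2: no change — kokemyo
  rule 3 (palatalisation): kokemyo → kosemyo
  rule 4 (vowel merger): kosemyo → kosimyo
  rule 5 (apocope): kosimyo → kosimy
  ⇒ Nerana kosimy
The regular Nerana reflex would be 'kosimy', but the attested form is 'zosimy'. The correspondence is irregular, so they are not cognates (the Nerana form has a different source).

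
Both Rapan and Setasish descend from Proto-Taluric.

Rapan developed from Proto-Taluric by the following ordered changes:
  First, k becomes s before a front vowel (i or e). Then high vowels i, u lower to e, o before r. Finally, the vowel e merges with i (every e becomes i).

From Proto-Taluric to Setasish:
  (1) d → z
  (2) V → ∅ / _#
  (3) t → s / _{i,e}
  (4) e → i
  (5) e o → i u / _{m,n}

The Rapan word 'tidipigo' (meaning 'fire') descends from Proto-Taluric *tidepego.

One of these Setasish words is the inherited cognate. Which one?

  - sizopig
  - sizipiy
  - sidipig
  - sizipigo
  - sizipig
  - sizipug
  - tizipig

Setasish: *tidepego > tizepego > tizepeg > sizepeg > sizipig  (by unconditioned shift, apocope, palatalisation, vowel merger)
Only 'sizipig' matches the regular Setasish development of *tidepego.

sizipig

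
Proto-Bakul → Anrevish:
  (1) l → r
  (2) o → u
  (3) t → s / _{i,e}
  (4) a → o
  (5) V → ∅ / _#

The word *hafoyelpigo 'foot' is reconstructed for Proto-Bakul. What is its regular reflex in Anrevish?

hofuyerpig

Anrevish: start from *hafoyelpigo.
  rule 1 (unconditioned shift): hafoyelpigo → hafoyerpigo
  rule 2 (vowel merger): hafoyerpigo → hafuyerpigu
  rule 3: no change — hafuyerpigu
  rule 4 (vowel merger): hafuyerpigu → hofuyerpigu
  rule 5 (apocope): hofuyerpigu → hofuyerpig
  ⇒ Anrevish hofuyerpig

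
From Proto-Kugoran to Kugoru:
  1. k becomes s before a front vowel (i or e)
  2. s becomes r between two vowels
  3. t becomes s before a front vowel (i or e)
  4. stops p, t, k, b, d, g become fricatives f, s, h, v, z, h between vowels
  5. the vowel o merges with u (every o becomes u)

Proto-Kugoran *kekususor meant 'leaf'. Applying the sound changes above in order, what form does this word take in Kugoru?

sehururur

Kugoru: *kekususor
  kekususor → sekususor   [palatalisation]
  sekususor → sekururor   [rhotacism]
  sekururor (rule 3 does not apply)
  sekururor → sehururor   [intervocalic lenition]
  sehururor → sehururur   [vowel merger]
  giving Kugoru sehururur.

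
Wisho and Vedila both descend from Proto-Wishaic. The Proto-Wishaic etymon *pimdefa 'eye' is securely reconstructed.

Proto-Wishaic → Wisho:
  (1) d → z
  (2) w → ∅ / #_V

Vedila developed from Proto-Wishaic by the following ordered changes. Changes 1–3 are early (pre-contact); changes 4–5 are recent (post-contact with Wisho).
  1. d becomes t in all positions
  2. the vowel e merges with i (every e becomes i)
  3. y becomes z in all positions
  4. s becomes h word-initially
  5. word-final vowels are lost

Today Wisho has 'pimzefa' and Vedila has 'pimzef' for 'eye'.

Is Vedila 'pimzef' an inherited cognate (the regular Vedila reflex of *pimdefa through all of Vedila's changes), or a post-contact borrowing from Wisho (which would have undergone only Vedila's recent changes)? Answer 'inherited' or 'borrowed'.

borrowed

If inherited, *pimdefa would pass through all of Vedila's changes:
Vedila: *pimdefa
  pimdefa → pimtefa   [unconditioned shift]
  pimtefa → pimtifa   [vowel merger]
  pimtifa (rule 3 does not apply)
  pimtifa (rule 4 does not apply)
  pimtifa → pimtif   [apocope]
  giving Vedila pimtif.
If borrowed from Wisho 'pimzefa' after the early changes, it would undergo only the recent ones:
  rule 4 (debuccalisation): no change (pimzefa)
  rule 5 (apocope): pimzefa → pimzef
  ⇒ as a loan: pimzef
Vedila 'pimzef' matches the loan outcome 'pimzef', not the inherited 'pimtif' — it skipped the early Vedila changes, so it was borrowed from Wisho.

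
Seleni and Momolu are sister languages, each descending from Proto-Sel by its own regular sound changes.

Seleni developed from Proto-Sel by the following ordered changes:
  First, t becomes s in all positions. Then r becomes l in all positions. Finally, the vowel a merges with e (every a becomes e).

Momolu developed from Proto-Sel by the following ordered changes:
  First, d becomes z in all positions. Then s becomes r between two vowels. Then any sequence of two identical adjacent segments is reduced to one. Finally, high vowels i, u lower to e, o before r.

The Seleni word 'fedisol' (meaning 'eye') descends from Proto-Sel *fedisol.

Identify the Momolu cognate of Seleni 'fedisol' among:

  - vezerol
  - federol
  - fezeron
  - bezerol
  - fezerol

fezerol

Momolu: *fedisol > fezisol > fezirol > fezerol  (by unconditioned shift, rhotacism, pre-rhotic lowering)
Only 'fezerol' matches the regular Momolu development of *fedisol.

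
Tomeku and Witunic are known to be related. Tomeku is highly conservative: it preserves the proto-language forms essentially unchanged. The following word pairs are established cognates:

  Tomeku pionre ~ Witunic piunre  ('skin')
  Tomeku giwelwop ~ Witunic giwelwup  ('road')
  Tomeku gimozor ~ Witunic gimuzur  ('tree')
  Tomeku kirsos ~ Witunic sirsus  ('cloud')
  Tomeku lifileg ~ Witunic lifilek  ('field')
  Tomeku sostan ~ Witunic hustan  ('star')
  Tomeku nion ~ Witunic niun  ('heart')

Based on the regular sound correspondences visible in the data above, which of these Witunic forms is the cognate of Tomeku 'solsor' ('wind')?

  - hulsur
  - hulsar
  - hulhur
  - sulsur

hulsur

sostan ~ hustan — Tomeku s corresponds to Witunic h word-initially before a back vowel.
gimozor ~ gimuzur, kirsos ~ sirsus — Tomeku o corresponds to Witunic u after a consonant, before a consonant other than r, m, n, p, b, f, v.
gimozor ~ gimuzur — Tomeku o corresponds to Witunic u after a consonant, before r.
Applying these to Tomeku 'solsor':
  solsor → holsor   (s→h word-initially before a back vowel)
  holsor → hulsor   (o→u after a consonant, before a consonant other than r, m, n, p, b, f, v)
  hulsor → hulsur   (o→u after a consonant, before r)
So the Witunic cognate is 'hulsur'.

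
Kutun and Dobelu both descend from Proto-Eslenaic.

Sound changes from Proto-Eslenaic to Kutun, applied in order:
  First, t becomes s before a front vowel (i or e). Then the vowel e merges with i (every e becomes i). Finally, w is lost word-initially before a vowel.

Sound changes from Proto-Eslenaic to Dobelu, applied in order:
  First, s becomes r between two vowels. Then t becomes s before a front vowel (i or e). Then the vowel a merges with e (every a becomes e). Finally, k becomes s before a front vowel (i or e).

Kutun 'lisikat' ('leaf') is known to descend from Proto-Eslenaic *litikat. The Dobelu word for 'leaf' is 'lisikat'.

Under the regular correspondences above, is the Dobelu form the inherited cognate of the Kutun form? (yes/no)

no

Derive the expected Dobelu reflex of *litikat:
Dobelu: *litikat
  litikat (rule 1 does not apply)
  litikat → lisikat   [palatalisation]
  lisikat → lisiket   [vowel merger]
  lisiket → lisiset   [palatalisation]
  giving Dobelu lisiset.
The regular Dobelu reflex would be 'lisiset', but the attested form is 'lisikat'. The correspondence is irregular, so they are not cognates (the Dobelu form has a different source).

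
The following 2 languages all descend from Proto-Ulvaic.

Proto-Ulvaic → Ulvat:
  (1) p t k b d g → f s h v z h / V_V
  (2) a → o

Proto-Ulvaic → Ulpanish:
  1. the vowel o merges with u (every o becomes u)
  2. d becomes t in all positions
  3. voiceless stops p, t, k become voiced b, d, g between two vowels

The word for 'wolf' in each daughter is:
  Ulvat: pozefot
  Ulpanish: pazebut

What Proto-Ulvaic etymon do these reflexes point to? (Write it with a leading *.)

Position 2: Ulvat has o, Ulpanish has a. Ulpanish preserves a here (none of its changes turn any other segment into a), so the proto-segment is *a.
Position 5: Ulvat has f, Ulpanish has b. Taking the neighbouring segments as reconstructed: Ulvat f could go back to *p or *f; Ulpanish b could go back to *p or *b — the one source consistent with every daughter is *p.
Position 6: Ulvat has o, Ulpanish has u. Taking the neighbouring segments as reconstructed: Ulvat o could go back to *a or *o; Ulpanish u could go back to *o or *u — the one source consistent with every daughter is *o.
Continuing position by position gives *pazepot; check it forward:
Ulvat: start from *pazepot.
  rule 1 (intervocalic lenition): pazepot → pazefot
  rule 2 (vowel merger): pazefot → pozefot
  ⇒ Ulvat pozefot
Ulpanish: *pazepot > pazeput > pazebut  (by vowel merger, intervocalic voicing)
*pazepot is the unique common source.

*pazepot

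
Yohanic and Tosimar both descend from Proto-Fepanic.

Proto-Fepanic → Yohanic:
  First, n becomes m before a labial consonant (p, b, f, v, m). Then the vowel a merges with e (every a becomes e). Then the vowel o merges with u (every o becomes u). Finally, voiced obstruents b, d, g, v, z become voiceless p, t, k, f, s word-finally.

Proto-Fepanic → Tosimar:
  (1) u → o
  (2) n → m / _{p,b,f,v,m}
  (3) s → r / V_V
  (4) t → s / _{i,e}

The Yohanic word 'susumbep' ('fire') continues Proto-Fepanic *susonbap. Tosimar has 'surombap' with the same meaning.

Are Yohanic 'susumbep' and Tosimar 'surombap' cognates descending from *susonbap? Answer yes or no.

no

Derive the expected Tosimar reflex of *susonbap:
Tosimar: start from *susonbap.
  rule 1 (vowel merger): susonbap → sosonbap
  rule 2 (nasal place assimilation): sosonbap → sosombap
  rule 3 (rhotacism): sosombap → sorombap
  rule 4: no change — sorombap
  ⇒ Tosimar sorombap
The regular Tosimar reflex would be 'sorombap', but the attested form is 'surombap'. The correspondence is irregular, so they are not cognates (the Tosimar form has a different source).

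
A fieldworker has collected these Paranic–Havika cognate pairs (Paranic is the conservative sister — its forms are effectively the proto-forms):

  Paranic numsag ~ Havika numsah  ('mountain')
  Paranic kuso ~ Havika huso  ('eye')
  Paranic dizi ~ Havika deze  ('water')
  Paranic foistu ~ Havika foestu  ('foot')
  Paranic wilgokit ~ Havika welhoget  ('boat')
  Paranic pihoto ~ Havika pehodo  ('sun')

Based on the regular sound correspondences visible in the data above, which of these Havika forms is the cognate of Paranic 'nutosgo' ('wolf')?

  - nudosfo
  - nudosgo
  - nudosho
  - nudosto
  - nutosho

pihoto ~ pehodo — Paranic t corresponds to Havika d between vowels (before a back vowel).
wilgokit ~ welhoget — Paranic g corresponds to Havika h after a consonant, before a back vowel.
Applying these to Paranic 'nutosgo':
  nutosgo → nudosgo   (t→d between vowels (before a back vowel))
  nudosgo → nudosho   (g→h after a consonant, before a back vowel)
So the Havika cognate is 'nudosho'.

nudosho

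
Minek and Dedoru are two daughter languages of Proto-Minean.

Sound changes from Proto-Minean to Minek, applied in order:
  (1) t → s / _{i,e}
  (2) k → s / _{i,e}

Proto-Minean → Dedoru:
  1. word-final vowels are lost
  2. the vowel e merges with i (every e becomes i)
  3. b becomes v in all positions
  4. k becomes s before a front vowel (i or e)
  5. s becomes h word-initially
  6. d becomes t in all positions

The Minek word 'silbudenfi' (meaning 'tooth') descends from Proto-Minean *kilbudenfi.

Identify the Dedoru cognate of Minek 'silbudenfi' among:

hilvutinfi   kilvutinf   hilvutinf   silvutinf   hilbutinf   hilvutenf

hilvutinf

Dedoru: start from *kilbudenfi.
  rule 1 (apocope): kilbudenfi → kilbudenf
  rule 2 (vowel merger): kilbudenf → kilbudinf
  rule 3 (unconditioned shift): kilbudinf → kilvudinf
  rule 4 (palatalisation): kilvudinf → silvudinf
  rule 5 (debuccalisation): silvudinf → hilvudinf
  rule 6 (unconditioned shift): hilvudinf → hilvutinf
  ⇒ Dedoru hilvutinf
The other candidates each miss or misapply at least one Dedoru change.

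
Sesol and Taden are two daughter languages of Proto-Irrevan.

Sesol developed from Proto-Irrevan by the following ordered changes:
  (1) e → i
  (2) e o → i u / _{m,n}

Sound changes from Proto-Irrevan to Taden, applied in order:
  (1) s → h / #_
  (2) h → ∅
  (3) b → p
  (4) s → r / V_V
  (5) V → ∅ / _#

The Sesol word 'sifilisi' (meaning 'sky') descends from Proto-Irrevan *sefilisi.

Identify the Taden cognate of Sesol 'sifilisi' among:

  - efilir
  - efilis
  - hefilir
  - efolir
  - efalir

Taden: *sefilisi
  sefilisi → hefilisi   [debuccalisation]
  hefilisi → efilisi   [h-loss]
  efilisi (rule 3 does not apply)
  efilisi → efiliri   [rhotacism]
  efiliri → efilir   [apocope]
  giving Taden efilir.

efilir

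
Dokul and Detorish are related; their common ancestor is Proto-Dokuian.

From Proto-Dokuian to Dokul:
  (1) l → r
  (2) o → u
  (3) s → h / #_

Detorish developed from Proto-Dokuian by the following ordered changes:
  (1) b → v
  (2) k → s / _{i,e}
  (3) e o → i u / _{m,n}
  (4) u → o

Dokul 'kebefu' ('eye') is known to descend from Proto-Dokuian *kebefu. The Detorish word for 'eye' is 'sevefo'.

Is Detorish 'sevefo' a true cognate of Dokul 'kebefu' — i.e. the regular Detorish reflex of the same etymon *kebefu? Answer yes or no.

yes

Derive the expected Detorish reflex of *kebefu:
Detorish: *kebefu > kevefu > sevefu > sevefo  (by unconditioned shift, palatalisation, vowel merger)
Detorish 'sevefo' matches the regular reflex exactly, so the pair is cognate.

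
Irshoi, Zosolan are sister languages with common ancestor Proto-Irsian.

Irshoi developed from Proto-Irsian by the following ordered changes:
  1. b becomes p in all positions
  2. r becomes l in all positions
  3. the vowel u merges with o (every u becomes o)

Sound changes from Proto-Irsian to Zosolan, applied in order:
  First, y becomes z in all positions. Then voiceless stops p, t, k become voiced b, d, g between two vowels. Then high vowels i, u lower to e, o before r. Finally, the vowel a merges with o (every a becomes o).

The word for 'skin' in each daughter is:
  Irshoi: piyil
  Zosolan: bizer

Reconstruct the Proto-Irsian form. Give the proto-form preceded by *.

*biyir

Position 1: Irshoi has p, Zosolan has b. Taking the neighbouring segments as reconstructed: Irshoi p could go back to *p or *b; Zosolan b can only go back to *b — the one source consistent with every daughter is *b.
Position 4: Irshoi has i, Zosolan has e. Irshoi preserves i here (none of its changes turn any other segment into i), so the proto-segment is *i.
Continuing position by position gives *biyir; check it forward:
Irshoi: start from *biyir.
  rule 1 (unconditioned shift): biyir → piyir
  rule 2 (unconditioned shift): piyir → piyil
  rule 3: no change — piyil
  ⇒ Irshoi piyil
Zosolan: *biyir
  biyir → bizir   [unconditioned shift]
  bizir (rule 2 does not apply)
  bizir → bizer   [pre-rhotic lowering]
  bizer (rule 4 does not apply)
  giving Zosolan bizer.
Only *biyir yields all of Irshoi piyil, Zosolan bizer.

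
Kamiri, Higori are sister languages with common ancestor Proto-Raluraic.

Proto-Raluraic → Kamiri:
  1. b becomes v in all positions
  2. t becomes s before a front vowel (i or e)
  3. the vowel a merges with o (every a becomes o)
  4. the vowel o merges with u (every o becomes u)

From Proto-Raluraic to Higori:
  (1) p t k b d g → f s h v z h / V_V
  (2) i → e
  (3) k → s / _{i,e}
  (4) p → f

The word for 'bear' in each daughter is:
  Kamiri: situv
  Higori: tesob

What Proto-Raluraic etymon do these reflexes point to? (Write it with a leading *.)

Position 4: Kamiri has u, Higori has o. Higori preserves o here (none of its changes turn any other segment into o), so the proto-segment is *o.
Position 2: Kamiri has i, Higori has e. Kamiri preserves i here (none of its changes turn any other segment into i), so the proto-segment is *i.
This points to *titob. Verify forward in each daughter:
Kamiri: start from *titob.
  rule 1 (unconditioned shift): titob → titov
  rule 2 (palatalisation): titov → sitov
  rule 3: no change — sitov
  rule 4 (vowel merger): sitov → situv
  ⇒ Kamiri situv
Higori: *titob > tisob > tesob  (by intervocalic lenition, vowel merger)
Only *titob yields all of Kamiri situv, Higori tesob.

*titob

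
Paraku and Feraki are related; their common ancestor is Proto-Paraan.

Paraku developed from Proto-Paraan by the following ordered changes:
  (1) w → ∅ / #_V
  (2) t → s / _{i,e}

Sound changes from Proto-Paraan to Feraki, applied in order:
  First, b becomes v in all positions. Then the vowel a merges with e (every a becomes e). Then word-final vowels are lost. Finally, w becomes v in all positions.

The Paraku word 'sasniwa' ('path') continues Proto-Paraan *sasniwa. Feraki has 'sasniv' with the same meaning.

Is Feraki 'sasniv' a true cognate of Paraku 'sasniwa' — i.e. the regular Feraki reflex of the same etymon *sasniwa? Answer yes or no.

Derive the expected Feraki reflex of *sasniwa:
Feraki: start from *sasniwa.
  rule 1: no change — sasniwa
  rule 2 (vowel merger): sasniwa → sesniwe
  rule 3 (apocope): sesniwe → sesniw
  rule 4 (unconditioned shift): sesniw → sesniv
  ⇒ Feraki sesniv
The regular Feraki reflex would be 'sesniv', but the attested form is 'sasniv'. The correspondence is irregular, so they are not cognates (the Feraki form has a different source).

no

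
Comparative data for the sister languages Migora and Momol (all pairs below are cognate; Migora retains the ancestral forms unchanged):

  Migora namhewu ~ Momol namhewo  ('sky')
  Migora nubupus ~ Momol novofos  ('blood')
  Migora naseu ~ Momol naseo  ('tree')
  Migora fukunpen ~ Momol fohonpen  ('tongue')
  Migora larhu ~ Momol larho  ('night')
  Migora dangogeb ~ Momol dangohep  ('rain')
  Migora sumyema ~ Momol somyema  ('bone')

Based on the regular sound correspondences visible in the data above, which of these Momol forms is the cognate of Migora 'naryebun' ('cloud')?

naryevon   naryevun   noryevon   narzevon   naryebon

naryevon

nubupus ~ novofos — Migora b corresponds to Momol v between vowels (before a back vowel).
fukunpen ~ fohonpen — Migora u corresponds to Momol o after a consonant, before a nasal.
Applying these to Migora 'naryebun':
  naryebun → naryevun   (b→v between vowels (before a back vowel))
  naryevun → naryevon   (u→o after a consonant, before a nasal)
So the Momol cognate is 'naryevon'.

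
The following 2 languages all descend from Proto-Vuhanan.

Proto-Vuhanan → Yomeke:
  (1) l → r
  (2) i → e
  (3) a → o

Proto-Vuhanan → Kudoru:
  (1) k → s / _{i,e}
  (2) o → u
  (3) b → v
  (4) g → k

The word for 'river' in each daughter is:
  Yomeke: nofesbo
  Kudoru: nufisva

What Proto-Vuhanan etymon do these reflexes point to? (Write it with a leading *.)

Position 6: Yomeke has b, Kudoru has v. Yomeke preserves b here (none of its changes turn any other segment into b), so the proto-segment is *b.
Position 4: Yomeke has e, Kudoru has i. Kudoru preserves i here (none of its changes turn any other segment into i), so the proto-segment is *i.
Position 2: Yomeke has o, Kudoru has u. Taking the neighbouring segments as reconstructed: Yomeke o could go back to *a or *o; Kudoru u could go back to *o or *u — the one source consistent with every daughter is *o.
Continuing position by position gives *nofisba; check it forward:
Yomeke: *nofisba > nofesba > nofesbo  (by vowel merger, vowel merger)
Kudoru: start from *nofisba.
  rule 1: no change — nofisba
  rule 2 (vowel merger): nofisba → nufisba
  rule 3 (unconditioned shift): nufisba → nufisva
  rule 4: no change — nufisva
  ⇒ Kudoru nufisva
No other proto-form is consistent with every reflex, so the reconstruction is *nofisba.

*nofisba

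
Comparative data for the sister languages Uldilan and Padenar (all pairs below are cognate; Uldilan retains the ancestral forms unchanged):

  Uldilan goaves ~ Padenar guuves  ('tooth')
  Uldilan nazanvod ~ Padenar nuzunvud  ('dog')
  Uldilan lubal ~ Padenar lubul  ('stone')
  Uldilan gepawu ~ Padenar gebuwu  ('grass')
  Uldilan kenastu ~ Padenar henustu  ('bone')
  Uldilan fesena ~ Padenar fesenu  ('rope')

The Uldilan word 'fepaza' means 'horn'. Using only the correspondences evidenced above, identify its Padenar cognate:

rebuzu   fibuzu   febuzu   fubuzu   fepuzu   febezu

febuzu

gepawu ~ gebuwu — Uldilan p corresponds to Padenar b between vowels (before a back vowel).
nazanvod ~ nuzunvud, lubal ~ lubul — Uldilan a corresponds to Padenar u after a consonant, before a consonant other than r, m, n, p, b, f, v.
fesena ~ fesenu — Uldilan a corresponds to Padenar u word-finally.
Applying these to Uldilan 'fepaza':
  fepaza → febaza   (p→b between vowels (before a back vowel))
  febaza → febuza   (a→u after a consonant, before a consonant other than r, m, n, p, b, f, v)
  febuza → febuzu   (a→u word-finally)
So the Padenar cognate is 'febuzu'.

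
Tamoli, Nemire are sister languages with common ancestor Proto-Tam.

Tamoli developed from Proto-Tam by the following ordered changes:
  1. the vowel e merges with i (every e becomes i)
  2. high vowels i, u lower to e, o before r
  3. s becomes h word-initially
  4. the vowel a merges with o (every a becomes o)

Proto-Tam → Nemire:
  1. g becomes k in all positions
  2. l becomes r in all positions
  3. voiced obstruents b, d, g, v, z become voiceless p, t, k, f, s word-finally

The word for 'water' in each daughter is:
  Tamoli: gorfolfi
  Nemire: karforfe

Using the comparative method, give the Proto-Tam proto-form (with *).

*garfolfe

Position 2: Tamoli has o, Nemire has a. Nemire preserves a here (none of its changes turn any other segment into a), so the proto-segment is *a.
Position 1: Tamoli has g, Nemire has k. Tamoli preserves g here (none of its changes turn any other segment into g), so the proto-segment is *g.
Continuing position by position gives *garfolfe; check it forward:
Tamoli: start from *garfolfe.
  rule 1 (vowel merger): garfolfe → garfolfi
  rule 2: no change — garfolfi
  rule 3: no change — garfolfi
  rule 4 (vowel merger): garfolfi → gorfolfi
  ⇒ Tamoli gorfolfi
Nemire: start from *garfolfe.
  rule 1 (unconditioned shift): garfolfe → karfolfe
  rule 2 (unconditioned shift): karfolfe → karforfe
  rule 3: no change — karforfe
  ⇒ Nemire karforfe
Only *garfolfe yields all of Tamoli gorfolfi, Nemire karforfe.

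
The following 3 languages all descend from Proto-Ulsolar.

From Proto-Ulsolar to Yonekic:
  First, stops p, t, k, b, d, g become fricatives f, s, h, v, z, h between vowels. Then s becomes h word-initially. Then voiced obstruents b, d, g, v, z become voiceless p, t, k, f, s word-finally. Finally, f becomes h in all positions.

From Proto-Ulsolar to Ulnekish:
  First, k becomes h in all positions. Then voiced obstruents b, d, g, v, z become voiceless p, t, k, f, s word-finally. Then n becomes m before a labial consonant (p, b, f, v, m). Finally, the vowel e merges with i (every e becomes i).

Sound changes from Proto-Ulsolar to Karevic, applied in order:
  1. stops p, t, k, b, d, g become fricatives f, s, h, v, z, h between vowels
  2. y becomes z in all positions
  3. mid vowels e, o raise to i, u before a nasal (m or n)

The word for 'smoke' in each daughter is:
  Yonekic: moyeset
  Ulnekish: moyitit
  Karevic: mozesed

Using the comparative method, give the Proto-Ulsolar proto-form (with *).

*moyeted

Position 7: Yonekic has t, Ulnekish has t, Karevic has d. Karevic preserves d here (none of its changes turn any other segment into d), so the proto-segment is *d.
Position 5: Yonekic has s, Ulnekish has t, Karevic has s. Taking the neighbouring segments as reconstructed: Yonekic s could go back to *t or *s; Ulnekish t can only go back to *t; Karevic s could go back to *t or *s — the one source consistent with every daughter is *t.
Continuing position by position gives *moyeted; check it forward:
Yonekic: *moyeted > moyesed > moyeset  (by intervocalic lenition, final devoicing)
Ulnekish: *moyeted
  moyeted (rule 1 does not apply)
  moyeted → moyetet   [final devoicing]
  moyetet (rule 3 does not apply)
  moyetet → moyitit   [vowel merger]
  giving Ulnekish moyitit.
Karevic: start from *moyeted.
  rule 1 (intervocalic lenition): moyeted → moyesed
  rule 2 (unconditioned shift): moyesed → mozesed
  rule 3: no change — mozesed
  ⇒ Karevic mozesed
*moyeted is the unique common source.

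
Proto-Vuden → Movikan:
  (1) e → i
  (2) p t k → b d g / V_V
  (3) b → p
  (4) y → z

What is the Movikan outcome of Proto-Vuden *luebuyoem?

luipuzoim

Movikan: *luebuyoem
  luebuyoem → luibuyoim   [vowel merger]
  luibuyoim (rule 2 does not apply)
  luibuyoim → luipuyoim   [unconditioned shift]
  luipuyoim → luipuzoim   [unconditioned shift]
  giving Movikan luipuzoim.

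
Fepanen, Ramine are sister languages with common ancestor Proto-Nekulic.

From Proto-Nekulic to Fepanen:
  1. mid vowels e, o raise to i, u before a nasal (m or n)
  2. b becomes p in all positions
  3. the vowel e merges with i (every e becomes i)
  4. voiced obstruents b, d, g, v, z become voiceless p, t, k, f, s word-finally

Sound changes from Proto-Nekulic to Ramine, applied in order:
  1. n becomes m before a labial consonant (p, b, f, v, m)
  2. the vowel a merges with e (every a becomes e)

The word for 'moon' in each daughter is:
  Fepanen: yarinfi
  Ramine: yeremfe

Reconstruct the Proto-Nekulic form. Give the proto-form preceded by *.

Position 4: Fepanen has i, Ramine has e. Taking the neighbouring segments as reconstructed: Fepanen i could go back to *e or *i; Ramine e could go back to *a or *e — the one source consistent with every daughter is *e.
Position 7: Fepanen has i, Ramine has e. Taking the neighbouring segments as reconstructed: Fepanen i could go back to *e or *i; Ramine e could go back to *a or *e — the one source consistent with every daughter is *e.
Verify the candidate proto-form against each daughter:
Fepanen: *yarenfe
  yarenfe → yarinfe   [pre-nasal raising]
  yarinfe (rule 2 does not apply)
  yarinfe → yarinfi   [vowel merger]
  yarinfi (rule 4 does not apply)
  giving Fepanen yarinfi.
Ramine: start from *yarenfe.
  rule 1 (nasal place assimilation): yarenfe → yaremfe
  rule 2 (vowel merger): yaremfe → yeremfe
  ⇒ Ramine yeremfe
Only *yarenfe yields all of Fepanen yarinfi, Ramine yeremfe.

*yarenfe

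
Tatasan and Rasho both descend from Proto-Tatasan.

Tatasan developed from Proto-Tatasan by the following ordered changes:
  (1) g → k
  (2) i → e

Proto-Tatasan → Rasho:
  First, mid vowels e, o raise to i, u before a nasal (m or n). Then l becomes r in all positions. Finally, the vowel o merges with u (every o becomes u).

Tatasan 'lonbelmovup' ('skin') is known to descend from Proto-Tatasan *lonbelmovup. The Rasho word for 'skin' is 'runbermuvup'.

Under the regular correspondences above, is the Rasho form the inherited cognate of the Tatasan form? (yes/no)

Derive the expected Rasho reflex of *lonbelmovup:
Rasho: start from *lonbelmovup.
  rule 1 (pre-nasal raising): lonbelmovup → lunbelmovup
  rule 2 (unconditioned shift): lunbelmovup → runbermovup
  rule 3 (vowel merger): runbermovup → runbermuvup
  ⇒ Rasho runbermuvup
Rasho 'runbermuvup' matches the regular reflex exactly, so the pair is cognate.

yes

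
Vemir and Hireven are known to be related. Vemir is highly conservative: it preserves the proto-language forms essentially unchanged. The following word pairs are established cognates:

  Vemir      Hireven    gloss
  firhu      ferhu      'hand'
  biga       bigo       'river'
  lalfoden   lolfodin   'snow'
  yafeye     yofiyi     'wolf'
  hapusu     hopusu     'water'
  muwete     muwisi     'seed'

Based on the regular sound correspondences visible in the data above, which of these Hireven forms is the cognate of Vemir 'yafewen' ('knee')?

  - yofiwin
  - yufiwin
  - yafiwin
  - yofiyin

yofiwin

yafeye ~ yofiyi — Vemir a corresponds to Hireven o after a consonant, before a labial obstruent.
yafeye ~ yofiyi, muwete ~ muwisi — Vemir e corresponds to Hireven i after a consonant, before a consonant other than r, m, n, p, b, f, v.
lalfoden ~ lolfodin — Vemir e corresponds to Hireven i after a consonant, before a nasal.
Applying these to Vemir 'yafewen':
  yafewen → yofewen   (a→o after a consonant, before a labial obstruent)
  yofewen → yofiwen   (e→i after a consonant, before a consonant other than r, m, n, p, b, f, v)
  yofiwen → yofiwin   (e→i after a consonant, before a nasal)
So the Hireven cognate is 'yofiwin'.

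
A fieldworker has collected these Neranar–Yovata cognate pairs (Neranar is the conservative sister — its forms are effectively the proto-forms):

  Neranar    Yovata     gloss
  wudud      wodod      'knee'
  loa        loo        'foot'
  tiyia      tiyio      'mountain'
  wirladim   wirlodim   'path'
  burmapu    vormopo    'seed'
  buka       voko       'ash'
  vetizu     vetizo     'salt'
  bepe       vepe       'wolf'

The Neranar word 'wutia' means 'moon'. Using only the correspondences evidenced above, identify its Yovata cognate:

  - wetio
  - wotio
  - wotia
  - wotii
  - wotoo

wotio

wudud ~ wodod, buka ~ voko — Neranar u corresponds to Yovata o after a consonant, before a consonant other than r, m, n, p, b, f, v.
loa ~ loo, tiyia ~ tiyio — Neranar a corresponds to Yovata o word-finally.
Applying these to Neranar 'wutia':
  wutia → wotia   (u→o after a consonant, before a consonant other than r, m, n, p, b, f, v)
  wotia → wotio   (a→o word-finally)
So the Yovata cognate is 'wotio'.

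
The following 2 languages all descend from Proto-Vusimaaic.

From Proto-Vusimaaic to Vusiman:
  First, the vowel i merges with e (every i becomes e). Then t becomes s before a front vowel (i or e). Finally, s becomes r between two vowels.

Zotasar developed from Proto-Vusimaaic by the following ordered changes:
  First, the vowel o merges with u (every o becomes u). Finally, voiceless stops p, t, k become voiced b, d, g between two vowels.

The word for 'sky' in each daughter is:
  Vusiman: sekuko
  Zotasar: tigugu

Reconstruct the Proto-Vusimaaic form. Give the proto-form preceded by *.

*tikuko

Position 2: Vusiman has e, Zotasar has i. Zotasar preserves i here (none of its changes turn any other segment into i), so the proto-segment is *i.
Position 6: Vusiman has o, Zotasar has u. Vusiman preserves o here (none of its changes turn any other segment into o), so the proto-segment is *o.
Verify the candidate proto-form against each daughter:
Vusiman: start from *tikuko.
  rule 1 (vowel merger): tikuko → tekuko
  rule 2 (palatalisation): tekuko → sekuko
  rule 3: no change — sekuko
  ⇒ Vusiman sekuko
Zotasar: *tikuko > tikuku > tigugu  (by vowel merger, intervocalic voicing)
No other proto-form is consistent with every reflex, so the reconstruction is *tikuko.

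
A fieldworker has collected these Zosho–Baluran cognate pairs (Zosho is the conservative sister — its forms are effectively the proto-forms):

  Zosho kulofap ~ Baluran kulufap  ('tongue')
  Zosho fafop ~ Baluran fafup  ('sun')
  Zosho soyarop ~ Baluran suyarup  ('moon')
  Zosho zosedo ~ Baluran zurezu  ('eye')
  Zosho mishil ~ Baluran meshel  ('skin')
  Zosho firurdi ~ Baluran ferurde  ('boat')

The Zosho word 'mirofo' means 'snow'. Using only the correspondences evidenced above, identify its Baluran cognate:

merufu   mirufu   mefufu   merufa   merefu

firurdi ~ ferurde — Zosho i corresponds to Baluran e after a consonant, before r.
kulofap ~ kulufap — Zosho o corresponds to Baluran u after a consonant, before a labial obstruent.
zosedo ~ zurezu — Zosho o corresponds to Baluran u word-finally.
Applying these to Zosho 'mirofo':
  mirofo → merofo   (i→e after a consonant, before r)
  merofo → merufo   (o→u after a consonant, before a labial obstruent)
  merufo → merufu   (o→u word-finally)
So the Baluran cognate is 'merufu'.

merufu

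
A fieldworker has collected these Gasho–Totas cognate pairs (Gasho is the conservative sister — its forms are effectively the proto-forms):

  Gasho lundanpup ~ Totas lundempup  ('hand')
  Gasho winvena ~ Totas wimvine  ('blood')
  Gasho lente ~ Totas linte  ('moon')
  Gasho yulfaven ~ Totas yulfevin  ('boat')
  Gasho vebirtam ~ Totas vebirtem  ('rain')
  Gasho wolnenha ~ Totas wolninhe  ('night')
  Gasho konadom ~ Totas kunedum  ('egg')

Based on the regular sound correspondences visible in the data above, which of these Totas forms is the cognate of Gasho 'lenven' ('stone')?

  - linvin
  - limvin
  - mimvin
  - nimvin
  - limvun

limvin

winvena ~ wimvine, lente ~ linte — Gasho e corresponds to Totas i after a consonant, before a nasal.
winvena ~ wimvine — Gasho n corresponds to Totas m after a vowel, before a labial obstruent.
Applying these to Gasho 'lenven':
  lenven → linven   (e→i after a consonant, before a nasal)
  linven → limven   (n→m after a vowel, before a labial obstruent)
  limven → limvin   (e→i after a consonant, before a nasal)
So the Totas cognate is 'limvin'.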